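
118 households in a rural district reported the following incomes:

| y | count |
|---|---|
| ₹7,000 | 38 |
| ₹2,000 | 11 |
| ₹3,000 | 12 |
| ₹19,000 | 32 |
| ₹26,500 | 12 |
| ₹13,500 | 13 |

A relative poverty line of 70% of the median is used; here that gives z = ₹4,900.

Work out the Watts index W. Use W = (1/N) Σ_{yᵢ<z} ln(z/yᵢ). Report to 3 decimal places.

0.133

Below the line: 11×₹2,000, 12×₹3,000 (q = 23 of N = 118).
Log gaps: ln(4900/2000) = 0.8961 (×11); ln(4900/3000) = 0.4906 (×12).
W = 15.744443 / 118 = 0.133.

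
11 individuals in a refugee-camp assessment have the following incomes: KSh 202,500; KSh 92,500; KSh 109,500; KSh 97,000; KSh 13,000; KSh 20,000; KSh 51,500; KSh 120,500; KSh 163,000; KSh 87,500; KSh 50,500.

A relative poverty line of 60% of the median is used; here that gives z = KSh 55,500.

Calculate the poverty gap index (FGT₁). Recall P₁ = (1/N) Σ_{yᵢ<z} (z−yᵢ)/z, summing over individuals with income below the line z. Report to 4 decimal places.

0.1425

Below z: KSh 13,000, KSh 20,000, KSh 50,500, KSh 51,500 (q = 4 of N = 11).
Shortfall ratios: (55500−13000)/55500 = 0.7658; (55500−20000)/55500 = 0.6396; (55500−50500)/55500 = 0.0901; (55500−51500)/55500 = 0.0721.
Sum of shortfalls = 1.567568; P₁ averages over all N: 1.567568 / 11 = 0.1425.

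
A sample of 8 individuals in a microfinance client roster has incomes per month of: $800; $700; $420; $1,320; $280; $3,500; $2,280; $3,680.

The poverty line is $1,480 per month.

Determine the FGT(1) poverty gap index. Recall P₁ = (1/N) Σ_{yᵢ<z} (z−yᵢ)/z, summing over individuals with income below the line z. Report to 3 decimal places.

0.328

Incomes under z: $280, $420, $700, $800, $1,320 (q = 5 of N = 8).
Normalized shortfalls: (1480−280)/1480 = 0.8108; (1480−420)/1480 = 0.7162; (1480−700)/1480 = 0.5270; (1480−800)/1480 = 0.4595; (1480−1320)/1480 = 0.1081.
Sum of shortfalls = 2.621622; P₁ averages over all N: 2.621622 / 8 = 0.328.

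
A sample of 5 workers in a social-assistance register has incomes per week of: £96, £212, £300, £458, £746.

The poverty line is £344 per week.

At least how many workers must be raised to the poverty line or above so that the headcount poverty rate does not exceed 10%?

3

Currently q = 3 of N = 5 are below the line (H = 0.600).
A headcount ratio of at most 10% allows at most ⌊0.10 × 5⌋ = 0 poor workers.
So at least 3 − 0 = 3 must be lifted.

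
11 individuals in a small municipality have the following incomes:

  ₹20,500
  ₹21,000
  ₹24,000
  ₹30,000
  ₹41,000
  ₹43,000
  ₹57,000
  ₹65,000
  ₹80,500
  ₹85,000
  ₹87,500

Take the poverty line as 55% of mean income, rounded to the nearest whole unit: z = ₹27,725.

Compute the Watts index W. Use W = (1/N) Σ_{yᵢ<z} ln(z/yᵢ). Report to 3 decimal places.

Incomes under z: ₹20,500, ₹21,000, ₹24,000 (q = 3 of N = 11).
ln(z/y) terms: ln(27725/20500) = 0.3019; ln(27725/21000) = 0.2778; ln(27725/24000) = 0.1443.
W = 0.724002 / 11 = 0.066.

0.066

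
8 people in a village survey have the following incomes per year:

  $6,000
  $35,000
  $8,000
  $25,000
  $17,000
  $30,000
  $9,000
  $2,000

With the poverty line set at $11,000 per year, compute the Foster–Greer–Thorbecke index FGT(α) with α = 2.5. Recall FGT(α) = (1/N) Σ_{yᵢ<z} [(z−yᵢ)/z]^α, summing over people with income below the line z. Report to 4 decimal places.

0.0997

Incomes under z: $2,000, $6,000, $8,000, $9,000 (q = 4 of N = 8).
Normalized shortfalls: (11000−2000)/11000 = 0.8182; (11000−6000)/11000 = 0.4545; (11000−8000)/11000 = 0.2727; (11000−9000)/11000 = 0.1818.
Raised to α = 2.5: 0.60551; 0.13930; 0.03884; 0.01410.
Sum = 0.797752; FGT(2.5) = 0.797752 / 8 = 0.0997.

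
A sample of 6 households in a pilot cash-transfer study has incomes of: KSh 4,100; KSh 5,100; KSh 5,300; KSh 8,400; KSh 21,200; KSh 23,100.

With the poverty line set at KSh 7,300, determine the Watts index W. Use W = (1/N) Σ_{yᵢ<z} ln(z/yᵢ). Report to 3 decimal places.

0.209

Poor units: KSh 4,100, KSh 5,100, KSh 5,300 (q = 3 of N = 6).
Log gaps: ln(7300/4100) = 0.5769; ln(7300/5100) = 0.3586; ln(7300/5300) = 0.3202.
W = 1.255689 / 6 = 0.209.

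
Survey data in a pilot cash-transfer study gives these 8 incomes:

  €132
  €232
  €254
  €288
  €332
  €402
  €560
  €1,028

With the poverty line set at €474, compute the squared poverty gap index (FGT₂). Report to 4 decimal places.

Incomes under z: €132, €232, €254, €288, €332, €402 (q = 6 of N = 8).
Gap ratios (z−y)/z: (474−132)/474 = 0.7215; (474−232)/474 = 0.5105; (474−254)/474 = 0.4641; (474−288)/474 = 0.3924; (474−332)/474 = 0.2996; (474−402)/474 = 0.1519.
Squared: 0.5206; 0.2607; 0.2154; 0.1540; 0.0897; 0.0231.
Sum = 1.263473; P₂ = 1.263473 / 8 = 0.1579.

0.1579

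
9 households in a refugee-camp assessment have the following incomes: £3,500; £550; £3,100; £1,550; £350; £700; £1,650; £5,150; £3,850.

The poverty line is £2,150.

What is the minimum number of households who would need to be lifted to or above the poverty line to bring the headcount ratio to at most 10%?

Currently q = 5 of N = 9 are below the line (H = 0.556).
A headcount ratio of at most 10% allows at most ⌊0.10 × 9⌋ = 0 poor households.
So at least 5 − 0 = 5 must be lifted.

5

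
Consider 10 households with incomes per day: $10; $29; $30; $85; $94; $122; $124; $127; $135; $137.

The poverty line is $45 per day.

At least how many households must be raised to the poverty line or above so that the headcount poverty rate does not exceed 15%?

Currently q = 3 of N = 10 are below the line (H = 0.300).
A headcount ratio of at most 15% allows at most ⌊0.15 × 10⌋ = 1 poor households.
So at least 3 − 1 = 2 must be lifted.

2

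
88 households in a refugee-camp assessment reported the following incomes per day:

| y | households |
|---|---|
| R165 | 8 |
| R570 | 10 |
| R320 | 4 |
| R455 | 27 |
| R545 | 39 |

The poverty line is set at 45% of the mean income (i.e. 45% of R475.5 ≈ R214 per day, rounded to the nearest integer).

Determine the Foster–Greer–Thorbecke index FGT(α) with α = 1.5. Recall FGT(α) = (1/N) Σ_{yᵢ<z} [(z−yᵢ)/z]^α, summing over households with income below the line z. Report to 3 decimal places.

Below z: 8×R165 (q = 8 of N = 88).
Normalized shortfalls: (214−165)/214 = 0.2290 (×8).
Raised to α = 1.5: 0.10957 (×8).
Sum = 0.876523; FGT(1.5) = 0.876523 / 88 = 0.010.

0.010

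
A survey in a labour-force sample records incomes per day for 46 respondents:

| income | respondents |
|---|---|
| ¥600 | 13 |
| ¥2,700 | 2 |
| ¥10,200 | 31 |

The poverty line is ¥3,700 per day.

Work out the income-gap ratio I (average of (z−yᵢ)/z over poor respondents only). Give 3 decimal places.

Poor units: 13×¥600, 2×¥2,700 (q = 15 of N = 46).
Relative gaps: 0.8378 (×13), 0.2703 (×2); sum = 11.432432.
The income-gap ratio divides by q (the poor only): 11.432432 / 15 = 0.762.

0.762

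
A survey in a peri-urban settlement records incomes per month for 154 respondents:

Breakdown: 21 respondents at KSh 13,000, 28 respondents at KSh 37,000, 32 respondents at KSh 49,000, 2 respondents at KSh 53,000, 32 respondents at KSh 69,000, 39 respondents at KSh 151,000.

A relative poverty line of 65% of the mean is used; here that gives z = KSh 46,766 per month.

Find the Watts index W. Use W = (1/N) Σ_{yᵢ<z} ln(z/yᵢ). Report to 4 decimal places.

0.2172

Below z: 21×KSh 13,000, 28×KSh 37,000 (q = 49 of N = 154).
Log gaps: ln(46766/13000) = 1.2802 (×21); ln(46766/37000) = 0.2342 (×28).
W = 33.443028 / 154 = 0.2172.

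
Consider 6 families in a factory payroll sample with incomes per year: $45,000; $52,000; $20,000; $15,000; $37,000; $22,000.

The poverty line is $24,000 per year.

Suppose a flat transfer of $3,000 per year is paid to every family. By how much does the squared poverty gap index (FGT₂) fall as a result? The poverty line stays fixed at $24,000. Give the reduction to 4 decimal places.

Before: below the line — $15,000, $20,000, $22,000; squared poverty gap index (FGT₂) = 0.029225.
After the $3,000 transfer: below the line — $18,000, $23,000; squared poverty gap index (FGT₂) = 0.010706.
Reduction = 0.029225 − 0.010706 = 0.0185.

0.0185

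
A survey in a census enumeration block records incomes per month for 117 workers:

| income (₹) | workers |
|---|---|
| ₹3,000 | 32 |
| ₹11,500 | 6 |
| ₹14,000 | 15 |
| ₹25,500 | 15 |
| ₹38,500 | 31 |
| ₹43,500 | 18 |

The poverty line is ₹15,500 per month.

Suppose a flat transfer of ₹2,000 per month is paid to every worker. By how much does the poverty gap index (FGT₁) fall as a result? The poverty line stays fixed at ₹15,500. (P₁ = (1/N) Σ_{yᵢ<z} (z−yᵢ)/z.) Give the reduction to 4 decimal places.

Before: below the line — 32×₹3,000, 6×₹11,500, 15×₹14,000; poverty gap index (FGT₁) = 0.246209.
After the ₹2,000 transfer: below the line — 32×₹5,000, 6×₹13,500; poverty gap index (FGT₁) = 0.191894.
Reduction = 0.246209 − 0.191894 = 0.0543.

0.0543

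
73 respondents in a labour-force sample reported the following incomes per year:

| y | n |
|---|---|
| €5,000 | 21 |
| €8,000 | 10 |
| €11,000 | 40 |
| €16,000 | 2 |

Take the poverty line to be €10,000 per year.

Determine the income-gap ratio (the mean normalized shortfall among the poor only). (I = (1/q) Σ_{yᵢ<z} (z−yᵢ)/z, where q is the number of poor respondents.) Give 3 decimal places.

Below z: 21×€5,000, 10×€8,000 (q = 31 of N = 73).
Shortfall ratios (z−y)/z: 0.5000 (×21), 0.2000 (×10); sum = 12.500000.
I averages over the q = 31 poor units only: 12.500000 / 31 = 0.403.

0.403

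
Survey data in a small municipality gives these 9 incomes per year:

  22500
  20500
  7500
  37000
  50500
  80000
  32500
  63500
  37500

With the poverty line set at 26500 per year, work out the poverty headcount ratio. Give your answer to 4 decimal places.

0.3333

3 of the 9 workers have income below 26500.
H = 3/9 = 0.3333.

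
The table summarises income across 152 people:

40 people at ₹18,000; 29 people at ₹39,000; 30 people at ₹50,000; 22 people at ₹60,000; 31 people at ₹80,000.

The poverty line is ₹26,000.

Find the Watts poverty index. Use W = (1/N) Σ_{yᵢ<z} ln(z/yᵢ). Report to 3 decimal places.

Poor units: 40×₹18,000 (q = 40 of N = 152).
ln(z/y) terms: ln(26000/18000) = 0.3677 (×40).
W = 14.708991 / 152 = 0.097.

0.097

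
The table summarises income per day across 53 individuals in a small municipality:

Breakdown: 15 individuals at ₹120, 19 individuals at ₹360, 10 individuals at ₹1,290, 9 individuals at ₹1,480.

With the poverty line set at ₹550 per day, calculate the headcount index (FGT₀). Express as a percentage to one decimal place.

64.2%

34 of the 53 individuals have income below ₹550.
H = 34/53 = 64.2%.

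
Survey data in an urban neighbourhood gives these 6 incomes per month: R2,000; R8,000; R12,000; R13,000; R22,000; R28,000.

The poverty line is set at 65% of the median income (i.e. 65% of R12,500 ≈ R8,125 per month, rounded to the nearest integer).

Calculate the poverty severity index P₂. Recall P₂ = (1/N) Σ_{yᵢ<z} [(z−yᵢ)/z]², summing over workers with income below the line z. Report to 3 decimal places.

0.095

Below z: R2,000, R8,000 (q = 2 of N = 6).
Relative gaps: (8125−2000)/8125 = 0.7538; (8125−8000)/8125 = 0.0154.
Squared: 0.5683; 0.0002.
Sum = 0.568521; P₂ = 0.568521 / 6 = 0.095.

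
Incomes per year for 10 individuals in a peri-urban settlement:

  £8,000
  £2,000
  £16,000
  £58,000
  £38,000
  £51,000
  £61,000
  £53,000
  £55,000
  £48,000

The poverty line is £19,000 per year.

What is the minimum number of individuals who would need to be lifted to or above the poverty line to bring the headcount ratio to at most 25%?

1

3 of the 10 individuals are poor, so H = 3/10 = 0.300.
A headcount ratio of at most 25% allows at most ⌊0.25 × 10⌋ = 2 poor individuals.
So at least 3 − 2 = 1 must be lifted.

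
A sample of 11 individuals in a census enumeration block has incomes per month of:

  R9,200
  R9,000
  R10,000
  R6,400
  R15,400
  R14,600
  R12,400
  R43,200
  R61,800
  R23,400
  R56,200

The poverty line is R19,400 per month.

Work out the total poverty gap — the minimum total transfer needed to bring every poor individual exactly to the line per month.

R58,800

Below the line: R6,400, R9,000, R9,200, R10,000, R12,400, R14,600, R15,400 (q = 7 of N = 11).
Individual gaps: 19400−6400 = 13000; 19400−9000 = 10400; 19400−9200 = 10200; 19400−10000 = 9400; 19400−12400 = 7000; 19400−14600 = 4800; 19400−15400 = 4000.
Aggregate gap = R58,800.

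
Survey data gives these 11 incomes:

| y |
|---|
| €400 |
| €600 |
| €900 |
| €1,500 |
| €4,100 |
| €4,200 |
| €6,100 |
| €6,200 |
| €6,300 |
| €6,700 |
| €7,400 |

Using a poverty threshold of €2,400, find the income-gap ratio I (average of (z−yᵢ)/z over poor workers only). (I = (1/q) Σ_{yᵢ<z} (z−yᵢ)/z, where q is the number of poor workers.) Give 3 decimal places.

0.646

Poor units: €400, €600, €900, €1,500 (q = 4 of N = 11).
Shortfall ratios (z−y)/z: 0.8333, 0.7500, 0.6250, 0.3750; sum = 2.583333.
The income-gap ratio divides by q (the poor only): 2.583333 / 4 = 0.646.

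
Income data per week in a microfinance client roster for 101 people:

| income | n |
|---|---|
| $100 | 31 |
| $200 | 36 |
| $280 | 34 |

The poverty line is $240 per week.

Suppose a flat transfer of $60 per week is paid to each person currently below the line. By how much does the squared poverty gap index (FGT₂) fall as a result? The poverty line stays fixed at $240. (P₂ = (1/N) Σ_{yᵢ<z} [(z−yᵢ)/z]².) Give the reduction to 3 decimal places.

Before: below the line — 31×$100, 36×$200; squared poverty gap index (FGT₂) = 0.11434.
After the $60 transfer: below the line — 31×$160; squared poverty gap index (FGT₂) = 0.03410.
Reduction = 0.11434 − 0.03410 = 0.080.

0.080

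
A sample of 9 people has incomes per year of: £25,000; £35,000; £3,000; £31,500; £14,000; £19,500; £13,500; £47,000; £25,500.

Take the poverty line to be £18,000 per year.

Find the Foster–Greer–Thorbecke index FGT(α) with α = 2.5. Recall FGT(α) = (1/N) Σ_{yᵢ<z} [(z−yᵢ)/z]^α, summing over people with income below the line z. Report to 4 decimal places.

0.0765

Below z: £3,000, £13,500, £14,000 (q = 3 of N = 9).
Normalized shortfalls: (18000−3000)/18000 = 0.8333; (18000−13500)/18000 = 0.2500; (18000−14000)/18000 = 0.2222.
Raised to α = 2.5: 0.63394; 0.03125; 0.02328.
Sum = 0.688467; FGT(2.5) = 0.688467 / 9 = 0.0765.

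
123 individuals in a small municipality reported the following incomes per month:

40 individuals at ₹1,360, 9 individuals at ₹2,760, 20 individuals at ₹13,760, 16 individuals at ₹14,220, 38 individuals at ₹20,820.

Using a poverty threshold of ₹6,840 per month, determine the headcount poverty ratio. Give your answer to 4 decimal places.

0.3984

49 of the 123 individuals have income below ₹6,840.
H = 49/123 = 0.3984.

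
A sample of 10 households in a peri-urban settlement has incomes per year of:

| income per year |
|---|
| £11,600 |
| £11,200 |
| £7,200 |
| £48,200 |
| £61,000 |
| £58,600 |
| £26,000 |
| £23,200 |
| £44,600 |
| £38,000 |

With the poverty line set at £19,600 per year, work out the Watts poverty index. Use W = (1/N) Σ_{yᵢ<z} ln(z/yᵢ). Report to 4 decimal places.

0.2086

Incomes under z: £7,200, £11,200, £11,600 (q = 3 of N = 10).
Log gaps: ln(19600/7200) = 1.0014; ln(19600/11200) = 0.5596; ln(19600/11600) = 0.5245.
W = 2.085589 / 10 = 0.2086.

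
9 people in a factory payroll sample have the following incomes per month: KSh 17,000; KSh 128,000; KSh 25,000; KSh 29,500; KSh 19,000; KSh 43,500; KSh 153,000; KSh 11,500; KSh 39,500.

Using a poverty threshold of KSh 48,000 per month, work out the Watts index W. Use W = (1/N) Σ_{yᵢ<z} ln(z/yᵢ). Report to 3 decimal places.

0.536

Incomes under z: KSh 11,500, KSh 17,000, KSh 19,000, KSh 25,000, KSh 29,500, KSh 39,500, KSh 43,500 (q = 7 of N = 9).
Log shortfalls: ln(48000/11500) = 1.4289; ln(48000/17000) = 1.0380; ln(48000/19000) = 0.9268; ln(48000/25000) = 0.6523; ln(48000/29500) = 0.4868; ln(48000/39500) = 0.1949; ln(48000/43500) = 0.0984.
W = 4.826080 / 9 = 0.536.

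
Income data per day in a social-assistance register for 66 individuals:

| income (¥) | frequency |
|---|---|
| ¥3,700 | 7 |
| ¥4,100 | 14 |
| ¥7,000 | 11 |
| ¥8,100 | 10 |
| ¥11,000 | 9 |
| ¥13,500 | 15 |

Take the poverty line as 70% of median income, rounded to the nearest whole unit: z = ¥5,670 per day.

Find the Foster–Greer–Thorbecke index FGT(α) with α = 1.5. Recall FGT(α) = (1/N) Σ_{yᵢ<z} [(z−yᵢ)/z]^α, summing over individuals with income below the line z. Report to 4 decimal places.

Below z: 7×¥3,700, 14×¥4,100 (q = 21 of N = 66).
Gap ratios (z−y)/z: (5670−3700)/5670 = 0.3474 (×7); (5670−4100)/5670 = 0.2769 (×14).
Raised to α = 1.5: 0.20480 (×7); 0.14571 (×14).
Sum = 3.473455; FGT(1.5) = 3.473455 / 66 = 0.0526.

0.0526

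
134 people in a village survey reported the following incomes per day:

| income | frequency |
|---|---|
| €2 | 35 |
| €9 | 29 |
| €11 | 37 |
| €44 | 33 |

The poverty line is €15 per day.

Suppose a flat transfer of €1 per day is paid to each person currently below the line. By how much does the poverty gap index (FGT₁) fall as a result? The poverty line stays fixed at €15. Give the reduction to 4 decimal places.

0.0502

Before: below the line — 35×€2, 29×€9, 37×€11; poverty gap index (FGT₁) = 0.386567.
After the €1 transfer: below the line — 35×€3, 29×€10, 37×€12; poverty gap index (FGT₁) = 0.336318.
Reduction = 0.386567 − 0.336318 = 0.0502.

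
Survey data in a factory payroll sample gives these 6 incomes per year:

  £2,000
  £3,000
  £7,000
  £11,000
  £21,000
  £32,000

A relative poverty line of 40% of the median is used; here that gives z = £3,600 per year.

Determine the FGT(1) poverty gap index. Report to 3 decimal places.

Incomes under z: £2,000, £3,000 (q = 2 of N = 6).
Relative gaps: (3600−2000)/3600 = 0.4444; (3600−3000)/3600 = 0.1667.
Σ = 0.611111. Dividing by the full population N = 6 gives P₁ = 0.102.

0.102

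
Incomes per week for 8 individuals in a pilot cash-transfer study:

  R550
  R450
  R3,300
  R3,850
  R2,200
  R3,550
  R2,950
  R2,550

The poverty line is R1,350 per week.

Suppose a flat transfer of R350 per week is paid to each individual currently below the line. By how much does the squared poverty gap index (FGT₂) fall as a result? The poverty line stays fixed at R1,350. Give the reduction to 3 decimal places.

0.065

Before: below the line — R450, R550; squared poverty gap index (FGT₂) = 0.09945.
After the R350 transfer: below the line — R800, R900; squared poverty gap index (FGT₂) = 0.03464.
Reduction = 0.09945 − 0.03464 = 0.065.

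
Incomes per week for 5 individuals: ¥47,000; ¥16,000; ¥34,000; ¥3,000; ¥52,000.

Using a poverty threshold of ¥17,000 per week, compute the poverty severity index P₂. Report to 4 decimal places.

Below z: ¥3,000, ¥16,000 (q = 2 of N = 5).
Gap ratios (z−y)/z: (17000−3000)/17000 = 0.8235; (17000−16000)/17000 = 0.0588.
Squared: 0.6782; 0.0035.
Sum = 0.681661; P₂ = 0.681661 / 5 = 0.1363.

0.1363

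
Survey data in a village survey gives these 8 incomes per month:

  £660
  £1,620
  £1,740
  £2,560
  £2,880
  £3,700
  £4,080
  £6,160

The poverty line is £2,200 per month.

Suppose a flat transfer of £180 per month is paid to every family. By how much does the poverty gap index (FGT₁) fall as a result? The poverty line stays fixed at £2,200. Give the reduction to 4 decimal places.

Before: below the line — £660, £1,620, £1,740; poverty gap index (FGT₁) = 0.146591.
After the £180 transfer: below the line — £840, £1,800, £1,920; poverty gap index (FGT₁) = 0.115909.
Reduction = 0.146591 − 0.115909 = 0.0307.

0.0307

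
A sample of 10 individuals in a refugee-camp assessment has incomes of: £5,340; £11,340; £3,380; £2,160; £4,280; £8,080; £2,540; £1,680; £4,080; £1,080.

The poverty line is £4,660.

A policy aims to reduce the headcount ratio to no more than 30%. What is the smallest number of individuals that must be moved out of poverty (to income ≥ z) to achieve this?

Currently q = 7 of N = 10 are below the line (H = 0.700).
A headcount ratio of at most 30% allows at most ⌊0.30 × 10⌋ = 3 poor individuals.
So at least 7 − 3 = 4 must be lifted.

4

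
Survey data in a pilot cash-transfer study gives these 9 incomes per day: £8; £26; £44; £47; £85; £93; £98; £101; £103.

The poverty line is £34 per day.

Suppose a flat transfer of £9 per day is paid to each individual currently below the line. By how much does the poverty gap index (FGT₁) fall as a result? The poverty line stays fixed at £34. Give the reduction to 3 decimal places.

Before: below the line — £8, £26; poverty gap index (FGT₁) = 0.11111.
After the £9 transfer: below the line — £17; poverty gap index (FGT₁) = 0.05556.
Reduction = 0.11111 − 0.05556 = 0.056.

0.056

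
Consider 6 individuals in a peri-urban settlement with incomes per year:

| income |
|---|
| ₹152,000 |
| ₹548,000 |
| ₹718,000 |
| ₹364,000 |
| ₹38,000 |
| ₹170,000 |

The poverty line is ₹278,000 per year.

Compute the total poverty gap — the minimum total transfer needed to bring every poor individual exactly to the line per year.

Below the line: ₹38,000, ₹152,000, ₹170,000 (q = 3 of N = 6).
Individual gaps: 278000−38000 = 240000; 278000−152000 = 126000; 278000−170000 = 108000.
Aggregate gap = ₹474,000.

₹474,000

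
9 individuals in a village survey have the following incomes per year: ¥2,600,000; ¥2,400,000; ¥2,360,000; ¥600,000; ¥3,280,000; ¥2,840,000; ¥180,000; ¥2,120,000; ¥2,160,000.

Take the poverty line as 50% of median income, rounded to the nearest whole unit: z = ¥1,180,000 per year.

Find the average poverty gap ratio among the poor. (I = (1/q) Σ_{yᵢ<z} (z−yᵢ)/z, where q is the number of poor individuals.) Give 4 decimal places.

Below z: ¥180,000, ¥600,000 (q = 2 of N = 9).
Shortfall ratios (z−y)/z: 0.8475, 0.4915; sum = 1.338983.
The income-gap ratio divides by q (the poor only): 1.338983 / 2 = 0.6695.

0.6695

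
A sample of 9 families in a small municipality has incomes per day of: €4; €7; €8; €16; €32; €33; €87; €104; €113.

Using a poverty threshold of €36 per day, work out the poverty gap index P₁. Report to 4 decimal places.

Below the line: €4, €7, €8, €16, €32, €33 (q = 6 of N = 9).
Shortfall ratios: (36−4)/36 = 0.8889; (36−7)/36 = 0.8056; (36−8)/36 = 0.7778; (36−16)/36 = 0.5556; (36−32)/36 = 0.1111; (36−33)/36 = 0.0833.
Σ = 3.222222. Dividing by the full population N = 9 gives P₁ = 0.3580.

0.3580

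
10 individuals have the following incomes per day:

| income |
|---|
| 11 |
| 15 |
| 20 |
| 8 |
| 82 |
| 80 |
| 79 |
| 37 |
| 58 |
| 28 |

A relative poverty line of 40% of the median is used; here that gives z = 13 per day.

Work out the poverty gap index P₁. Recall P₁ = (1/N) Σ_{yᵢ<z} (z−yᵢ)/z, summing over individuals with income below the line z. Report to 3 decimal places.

0.054

Incomes under z: 8, 11 (q = 2 of N = 10).
Shortfall ratios: (13−8)/13 = 0.3846; (13−11)/13 = 0.1538.
Sum of shortfalls = 0.538462; P₁ averages over all N: 0.538462 / 10 = 0.054.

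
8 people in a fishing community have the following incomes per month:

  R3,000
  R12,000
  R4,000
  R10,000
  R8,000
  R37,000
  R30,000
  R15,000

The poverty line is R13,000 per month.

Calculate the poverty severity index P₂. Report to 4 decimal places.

0.1598

Below the line: R3,000, R4,000, R8,000, R10,000, R12,000 (q = 5 of N = 8).
Relative gaps: (13000−3000)/13000 = 0.7692; (13000−4000)/13000 = 0.6923; (13000−8000)/13000 = 0.3846; (13000−10000)/13000 = 0.2308; (13000−12000)/13000 = 0.0769.
Squared: 0.5917; 0.4793; 0.1479; 0.0533; 0.0059.
Sum = 1.278107; P₂ = 1.278107 / 8 = 0.1598.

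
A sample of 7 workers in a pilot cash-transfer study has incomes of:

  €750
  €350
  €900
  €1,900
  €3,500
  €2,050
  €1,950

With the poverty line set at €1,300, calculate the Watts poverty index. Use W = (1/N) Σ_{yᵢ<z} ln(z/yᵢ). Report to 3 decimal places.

0.319

Incomes under z: €350, €750, €900 (q = 3 of N = 7).
ln(z/y) terms: ln(1300/350) = 1.3122; ln(1300/750) = 0.5500; ln(1300/900) = 0.3677.
W = 2.229958 / 7 = 0.319.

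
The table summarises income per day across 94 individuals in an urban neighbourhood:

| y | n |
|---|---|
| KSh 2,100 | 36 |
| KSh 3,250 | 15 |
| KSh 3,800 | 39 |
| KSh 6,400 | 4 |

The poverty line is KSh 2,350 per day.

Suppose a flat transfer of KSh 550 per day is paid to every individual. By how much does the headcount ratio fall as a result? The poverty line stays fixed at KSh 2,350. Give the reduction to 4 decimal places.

Before: below the line — 36×KSh 2,100; headcount ratio = 0.382979.
After the KSh 550 transfer: below the line — none; headcount ratio = 0.000000.
Reduction = 0.382979 − 0.000000 = 0.3830.

0.3830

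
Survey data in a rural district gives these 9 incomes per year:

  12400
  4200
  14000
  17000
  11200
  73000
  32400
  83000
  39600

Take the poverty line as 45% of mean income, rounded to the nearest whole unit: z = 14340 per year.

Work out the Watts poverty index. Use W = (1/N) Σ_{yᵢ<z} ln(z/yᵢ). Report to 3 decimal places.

0.183

Below z: 4200, 11200, 12400, 14000 (q = 4 of N = 9).
Log shortfalls: ln(14340/4200) = 1.2280; ln(14340/11200) = 0.2471; ln(14340/12400) = 0.1454; ln(14340/14000) = 0.0240.
W = 1.644459 / 9 = 0.183.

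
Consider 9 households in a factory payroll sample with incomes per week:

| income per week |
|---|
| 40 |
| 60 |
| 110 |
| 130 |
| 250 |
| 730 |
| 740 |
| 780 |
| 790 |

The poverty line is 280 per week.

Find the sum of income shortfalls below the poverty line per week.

810

Below z: 40, 60, 110, 130, 250 (q = 5 of N = 9).
Individual gaps: 280−40 = 240; 280−60 = 220; 280−110 = 170; 280−130 = 150; 280−250 = 30.
Aggregate gap = 810.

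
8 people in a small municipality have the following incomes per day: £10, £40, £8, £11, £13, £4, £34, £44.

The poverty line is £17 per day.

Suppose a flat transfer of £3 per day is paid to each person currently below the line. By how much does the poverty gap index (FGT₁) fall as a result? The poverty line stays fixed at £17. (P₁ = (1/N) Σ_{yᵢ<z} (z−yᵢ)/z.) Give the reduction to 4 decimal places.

0.1103

Before: below the line — £4, £8, £10, £11, £13; poverty gap index (FGT₁) = 0.286765.
After the £3 transfer: below the line — £7, £11, £13, £14, £16; poverty gap index (FGT₁) = 0.176471.
Reduction = 0.286765 − 0.176471 = 0.1103.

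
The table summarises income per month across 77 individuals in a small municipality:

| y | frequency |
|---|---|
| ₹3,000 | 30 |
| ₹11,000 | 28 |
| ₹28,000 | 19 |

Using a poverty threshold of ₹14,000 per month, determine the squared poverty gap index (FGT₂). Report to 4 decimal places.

0.2572

Below the line: 30×₹3,000, 28×₹11,000 (q = 58 of N = 77).
Gap ratios (z−y)/z: (14000−3000)/14000 = 0.7857 (×30); (14000−11000)/14000 = 0.2143 (×28).
Squared: 0.6173 (×30); 0.0459 (×28).
Sum = 19.806122; P₂ = 19.806122 / 77 = 0.2572.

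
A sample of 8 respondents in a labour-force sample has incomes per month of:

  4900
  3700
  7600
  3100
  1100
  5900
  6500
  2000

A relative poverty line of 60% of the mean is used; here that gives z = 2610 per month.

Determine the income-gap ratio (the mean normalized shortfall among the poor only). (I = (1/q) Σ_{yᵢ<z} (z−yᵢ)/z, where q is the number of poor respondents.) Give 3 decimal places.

Poor units: 1100, 2000 (q = 2 of N = 8).
Shortfall ratios (z−y)/z: 0.5785, 0.2337; sum = 0.812261.
The income-gap ratio divides by q (the poor only): 0.812261 / 2 = 0.406.

0.406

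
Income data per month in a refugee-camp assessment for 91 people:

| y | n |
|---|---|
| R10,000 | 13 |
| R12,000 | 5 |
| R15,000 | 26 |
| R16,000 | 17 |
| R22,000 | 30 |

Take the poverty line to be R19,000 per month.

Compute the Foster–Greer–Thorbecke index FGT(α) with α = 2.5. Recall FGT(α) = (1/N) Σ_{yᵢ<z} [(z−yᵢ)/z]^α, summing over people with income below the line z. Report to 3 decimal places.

Below z: 13×R10,000, 5×R12,000, 26×R15,000, 17×R16,000 (q = 61 of N = 91).
Gap ratios (z−y)/z: (19000−10000)/19000 = 0.4737 (×13); (19000−12000)/19000 = 0.3684 (×5); (19000−15000)/19000 = 0.2105 (×26); (19000−16000)/19000 = 0.1579 (×17).
Raised to α = 2.5: 0.15443 (×13); 0.08239 (×5); 0.02034 (×26); 0.00991 (×17).
Sum = 3.116630; FGT(2.5) = 3.116630 / 91 = 0.034.

0.034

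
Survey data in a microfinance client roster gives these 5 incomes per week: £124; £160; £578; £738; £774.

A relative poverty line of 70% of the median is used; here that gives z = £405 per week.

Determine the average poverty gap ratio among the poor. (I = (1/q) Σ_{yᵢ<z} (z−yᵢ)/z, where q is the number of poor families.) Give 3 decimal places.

0.649

Below z: £124, £160 (q = 2 of N = 5).
Shortfall ratios (z−y)/z: 0.6938, 0.6049; sum = 1.298765.
I averages over the q = 2 poor units only: 1.298765 / 2 = 0.649.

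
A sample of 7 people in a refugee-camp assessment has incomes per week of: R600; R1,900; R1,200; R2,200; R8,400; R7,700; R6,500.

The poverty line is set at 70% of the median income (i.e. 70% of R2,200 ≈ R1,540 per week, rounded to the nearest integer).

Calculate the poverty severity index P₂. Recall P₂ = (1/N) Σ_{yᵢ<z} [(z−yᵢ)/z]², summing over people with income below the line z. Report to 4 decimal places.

Below the line: R600, R1,200 (q = 2 of N = 7).
Relative gaps: (1540−600)/1540 = 0.6104; (1540−1200)/1540 = 0.2208.
Squared: 0.3726; 0.0487.
Sum = 0.421319; P₂ = 0.421319 / 7 = 0.0602.

0.0602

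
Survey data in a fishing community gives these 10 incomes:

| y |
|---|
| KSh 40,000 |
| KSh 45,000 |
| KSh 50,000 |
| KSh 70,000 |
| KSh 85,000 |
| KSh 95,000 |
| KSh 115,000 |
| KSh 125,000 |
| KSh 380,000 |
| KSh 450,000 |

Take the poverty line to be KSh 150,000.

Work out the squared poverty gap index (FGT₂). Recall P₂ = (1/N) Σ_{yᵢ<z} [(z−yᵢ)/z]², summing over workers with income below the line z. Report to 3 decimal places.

0.216

Below the line: KSh 40,000, KSh 45,000, KSh 50,000, KSh 70,000, KSh 85,000, KSh 95,000, KSh 115,000, KSh 125,000 (q = 8 of N = 10).
Relative gaps: (150000−40000)/150000 = 0.7333; (150000−45000)/150000 = 0.7000; (150000−50000)/150000 = 0.6667; (150000−70000)/150000 = 0.5333; (150000−85000)/150000 = 0.4333; (150000−95000)/150000 = 0.3667; (150000−115000)/150000 = 0.2333; (150000−125000)/150000 = 0.1667.
Squared: 0.5378; 0.4900; 0.4444; 0.2844; 0.1878; 0.1344; 0.0544; 0.0278.
Sum = 2.161111; P₂ = 2.161111 / 10 = 0.216.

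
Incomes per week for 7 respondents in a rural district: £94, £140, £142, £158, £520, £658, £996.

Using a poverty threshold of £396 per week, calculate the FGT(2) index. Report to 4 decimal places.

Below the line: £94, £140, £142, £158 (q = 4 of N = 7).
Relative gaps: (396−94)/396 = 0.7626; (396−140)/396 = 0.6465; (396−142)/396 = 0.6414; (396−158)/396 = 0.6010.
Squared: 0.5816; 0.4179; 0.4114; 0.3612.
Sum = 1.772141; P₂ = 1.772141 / 7 = 0.2532.

0.2532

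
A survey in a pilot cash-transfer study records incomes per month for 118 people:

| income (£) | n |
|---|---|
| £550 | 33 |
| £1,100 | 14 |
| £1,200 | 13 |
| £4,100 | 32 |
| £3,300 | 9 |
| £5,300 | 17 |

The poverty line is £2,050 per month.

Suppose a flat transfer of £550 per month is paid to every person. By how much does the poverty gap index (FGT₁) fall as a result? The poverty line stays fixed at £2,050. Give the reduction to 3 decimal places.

0.136

Before: below the line — 33×£550, 14×£1,100, 13×£1,200; poverty gap index (FGT₁) = 0.30529.
After the £550 transfer: below the line — 33×£1,100, 14×£1,650, 13×£1,750; poverty gap index (FGT₁) = 0.16887.
Reduction = 0.30529 − 0.16887 = 0.136.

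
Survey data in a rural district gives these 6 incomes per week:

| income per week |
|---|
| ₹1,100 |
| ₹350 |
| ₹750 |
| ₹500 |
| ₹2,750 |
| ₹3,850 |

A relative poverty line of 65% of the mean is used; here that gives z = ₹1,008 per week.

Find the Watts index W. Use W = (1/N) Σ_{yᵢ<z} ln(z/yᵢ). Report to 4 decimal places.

0.3424

Below z: ₹350, ₹500, ₹750 (q = 3 of N = 6).
ln(z/y) terms: ln(1008/350) = 1.0578; ln(1008/500) = 0.7011; ln(1008/750) = 0.2957.
W = 2.054556 / 6 = 0.3424.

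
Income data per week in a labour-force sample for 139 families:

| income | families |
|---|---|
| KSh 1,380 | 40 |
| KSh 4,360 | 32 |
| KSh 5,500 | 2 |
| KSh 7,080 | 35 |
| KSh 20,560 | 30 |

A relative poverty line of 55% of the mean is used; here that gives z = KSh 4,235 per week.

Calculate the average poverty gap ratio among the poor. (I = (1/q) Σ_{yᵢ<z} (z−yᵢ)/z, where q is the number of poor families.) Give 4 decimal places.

0.6741

Poor units: 40×KSh 1,380 (q = 40 of N = 139).
Relative gaps: 0.6741 (×40); sum = 26.965762.
The income-gap ratio divides by q (the poor only): 26.965762 / 40 = 0.6741.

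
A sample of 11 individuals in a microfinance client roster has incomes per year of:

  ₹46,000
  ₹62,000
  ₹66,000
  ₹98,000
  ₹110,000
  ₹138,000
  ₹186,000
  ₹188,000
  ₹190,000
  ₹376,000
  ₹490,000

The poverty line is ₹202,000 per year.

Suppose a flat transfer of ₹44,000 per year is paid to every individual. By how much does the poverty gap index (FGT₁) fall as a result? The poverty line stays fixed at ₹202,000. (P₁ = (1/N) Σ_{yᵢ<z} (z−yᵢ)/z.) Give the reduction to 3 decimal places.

0.138

Before: below the line — ₹46,000, ₹62,000, ₹66,000, ₹98,000, ₹110,000, ₹138,000, ₹186,000, ₹188,000, ₹190,000; poverty gap index (FGT₁) = 0.33033.
After the ₹44,000 transfer: below the line — ₹90,000, ₹106,000, ₹110,000, ₹142,000, ₹154,000, ₹182,000; poverty gap index (FGT₁) = 0.19262.
Reduction = 0.33033 − 0.19262 = 0.138.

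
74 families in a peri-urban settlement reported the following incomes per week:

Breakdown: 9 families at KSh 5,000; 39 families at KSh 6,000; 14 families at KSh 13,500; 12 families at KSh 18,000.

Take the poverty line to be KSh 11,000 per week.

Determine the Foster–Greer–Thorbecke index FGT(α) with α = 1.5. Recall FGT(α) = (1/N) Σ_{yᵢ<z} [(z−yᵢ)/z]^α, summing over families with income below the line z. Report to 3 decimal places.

Below z: 9×KSh 5,000, 39×KSh 6,000 (q = 48 of N = 74).
Shortfall ratios: (11000−5000)/11000 = 0.5455 (×9); (11000−6000)/11000 = 0.4545 (×39).
Raised to α = 1.5: 0.40284 (×9); 0.30645 (×39).
Sum = 15.577329; FGT(1.5) = 15.577329 / 74 = 0.211.

0.211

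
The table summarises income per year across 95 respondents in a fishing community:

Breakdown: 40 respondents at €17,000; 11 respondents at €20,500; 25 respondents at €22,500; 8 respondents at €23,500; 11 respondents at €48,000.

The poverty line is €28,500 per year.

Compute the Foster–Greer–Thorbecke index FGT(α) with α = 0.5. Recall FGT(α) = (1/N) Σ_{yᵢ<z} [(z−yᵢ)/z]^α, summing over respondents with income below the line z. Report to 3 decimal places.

0.485

Below z: 40×€17,000, 11×€20,500, 25×€22,500, 8×€23,500 (q = 84 of N = 95).
Relative gaps: (28500−17000)/28500 = 0.4035 (×40); (28500−20500)/28500 = 0.2807 (×11); (28500−22500)/28500 = 0.2105 (×25); (28500−23500)/28500 = 0.1754 (×8).
Raised to α = 0.5: 0.63522 (×40); 0.52981 (×11); 0.45883 (×25); 0.41885 (×8).
Sum = 46.058496; FGT(0.5) = 46.058496 / 95 = 0.485.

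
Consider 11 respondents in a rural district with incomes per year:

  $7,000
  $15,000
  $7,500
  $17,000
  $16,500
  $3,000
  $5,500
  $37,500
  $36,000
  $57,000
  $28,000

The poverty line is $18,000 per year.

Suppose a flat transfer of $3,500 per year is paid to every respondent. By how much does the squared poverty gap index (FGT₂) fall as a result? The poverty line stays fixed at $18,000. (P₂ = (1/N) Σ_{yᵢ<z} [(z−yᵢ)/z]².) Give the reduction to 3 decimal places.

Before: below the line — $3,000, $5,500, $7,000, $7,500, $15,000, $16,500, $17,000; squared poverty gap index (FGT₂) = 0.17529.
After the $3,500 transfer: below the line — $6,500, $9,000, $10,500, $11,000; squared poverty gap index (FGT₂) = 0.08937.
Reduction = 0.17529 − 0.08937 = 0.086.

0.086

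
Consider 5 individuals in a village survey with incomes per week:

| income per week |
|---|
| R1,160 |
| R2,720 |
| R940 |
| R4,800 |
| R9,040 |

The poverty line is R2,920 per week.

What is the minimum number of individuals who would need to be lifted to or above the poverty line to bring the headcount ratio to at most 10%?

3 of the 5 individuals are poor, so H = 3/5 = 0.600.
A headcount ratio of at most 10% allows at most ⌊0.10 × 5⌋ = 0 poor individuals.
So at least 3 − 0 = 3 must be lifted.

3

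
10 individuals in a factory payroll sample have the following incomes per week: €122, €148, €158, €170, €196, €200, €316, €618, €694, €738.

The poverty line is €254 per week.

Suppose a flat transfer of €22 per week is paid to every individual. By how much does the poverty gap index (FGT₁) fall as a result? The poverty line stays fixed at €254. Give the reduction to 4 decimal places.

0.0520

Before: below the line — €122, €148, €158, €170, €196, €200; poverty gap index (FGT₁) = 0.208661.
After the €22 transfer: below the line — €144, €170, €180, €192, €218, €222; poverty gap index (FGT₁) = 0.156693.
Reduction = 0.208661 − 0.156693 = 0.0520.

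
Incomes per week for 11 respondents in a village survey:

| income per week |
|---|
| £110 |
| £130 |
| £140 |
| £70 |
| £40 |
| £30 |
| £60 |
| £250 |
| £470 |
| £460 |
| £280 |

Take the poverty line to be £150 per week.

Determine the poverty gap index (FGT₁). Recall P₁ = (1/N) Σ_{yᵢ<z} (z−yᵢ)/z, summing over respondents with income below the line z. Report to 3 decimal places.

Below z: £30, £40, £60, £70, £110, £130, £140 (q = 7 of N = 11).
Gap ratios (z−y)/z: (150−30)/150 = 0.8000; (150−40)/150 = 0.7333; (150−60)/150 = 0.6000; (150−70)/150 = 0.5333; (150−110)/150 = 0.2667; (150−130)/150 = 0.1333; (150−140)/150 = 0.0667.
Sum of shortfalls = 3.133333; P₁ averages over all N: 3.133333 / 11 = 0.285.

0.285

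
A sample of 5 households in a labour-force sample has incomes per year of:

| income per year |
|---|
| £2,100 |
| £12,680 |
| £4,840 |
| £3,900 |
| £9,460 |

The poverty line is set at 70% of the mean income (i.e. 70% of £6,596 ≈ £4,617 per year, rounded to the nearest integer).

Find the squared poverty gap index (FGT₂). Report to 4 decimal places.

0.0643

Below z: £2,100, £3,900 (q = 2 of N = 5).
Shortfall ratios: (4617−2100)/4617 = 0.5452; (4617−3900)/4617 = 0.1553.
Squared: 0.2972; 0.0241.
Sum = 0.321315; P₂ = 0.321315 / 5 = 0.0643.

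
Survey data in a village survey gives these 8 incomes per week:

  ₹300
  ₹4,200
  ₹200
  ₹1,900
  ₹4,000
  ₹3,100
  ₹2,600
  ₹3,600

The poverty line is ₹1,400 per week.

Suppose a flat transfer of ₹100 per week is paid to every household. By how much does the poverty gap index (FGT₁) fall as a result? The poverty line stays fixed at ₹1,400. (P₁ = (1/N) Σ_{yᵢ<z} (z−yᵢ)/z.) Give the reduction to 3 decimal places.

Before: below the line — ₹200, ₹300; poverty gap index (FGT₁) = 0.20536.
After the ₹100 transfer: below the line — ₹300, ₹400; poverty gap index (FGT₁) = 0.18750.
Reduction = 0.20536 − 0.18750 = 0.018.

0.018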